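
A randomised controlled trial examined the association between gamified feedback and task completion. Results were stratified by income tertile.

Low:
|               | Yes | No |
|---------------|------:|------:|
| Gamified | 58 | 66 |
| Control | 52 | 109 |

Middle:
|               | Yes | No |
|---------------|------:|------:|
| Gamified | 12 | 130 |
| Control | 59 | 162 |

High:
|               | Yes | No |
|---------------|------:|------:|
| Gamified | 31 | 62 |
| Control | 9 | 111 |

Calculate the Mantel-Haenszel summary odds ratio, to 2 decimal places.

OR_MH = Σ(aᵢdᵢ/nᵢ) / Σ(bᵢcᵢ/nᵢ), where nᵢ is the stratum total.
Stratum 1 (Low): n = 285; a·d/n = 58·109/285 = 22.1825; b·c/n = 66·52/285 = 12.0421
Stratum 2 (Middle): n = 363; a·d/n = 12·162/363 = 5.3554; b·c/n = 130·59/363 = 21.1295
Stratum 3 (High): n = 213; a·d/n = 31·111/213 = 16.1549; b·c/n = 62·9/213 = 2.6197
OR_MH = (22.1825 + 5.3554 + 16.1549) / (12.0421 + 21.1295 + 2.6197) = 43.6928 / 35.7913 = 1.22076

1.22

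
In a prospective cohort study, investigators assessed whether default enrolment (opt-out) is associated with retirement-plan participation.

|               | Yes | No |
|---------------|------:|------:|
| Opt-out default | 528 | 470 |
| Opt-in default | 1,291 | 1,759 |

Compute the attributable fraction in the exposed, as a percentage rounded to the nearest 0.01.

19.99

Cells: a = 528, b = 470, c = 1291, d = 1759.
Risk in exposed = 528/998 = 0.52906; risk in unexposed = 1291/3050 = 0.42328.
RR = 0.52906/0.42328 = 1.24990
AR% = (RR − 1)/RR × 100 = (1.24990 − 1)/1.24990 × 100 = 19.9939%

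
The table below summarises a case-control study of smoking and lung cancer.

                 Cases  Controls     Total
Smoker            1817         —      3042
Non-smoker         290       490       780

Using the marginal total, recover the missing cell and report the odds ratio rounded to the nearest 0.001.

The missing cell is in the exposed row: 3042 − 1817 = 1225.
So a = 1817, b = 1225, c = 290, d = 490.
OR = (a·d)/(b·c) = (1817 × 490) / (1225 × 290) = 890330 / 355250 = 2.50621

2.506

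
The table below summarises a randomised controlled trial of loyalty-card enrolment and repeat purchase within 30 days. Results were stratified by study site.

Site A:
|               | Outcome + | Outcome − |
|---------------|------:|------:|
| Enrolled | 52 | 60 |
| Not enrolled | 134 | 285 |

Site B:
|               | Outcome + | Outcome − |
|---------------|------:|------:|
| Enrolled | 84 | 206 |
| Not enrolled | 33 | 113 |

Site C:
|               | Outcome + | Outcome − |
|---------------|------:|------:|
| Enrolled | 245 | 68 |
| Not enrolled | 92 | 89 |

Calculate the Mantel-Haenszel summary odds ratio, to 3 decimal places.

2.162

OR_MH = Σ(aᵢdᵢ/nᵢ) / Σ(bᵢcᵢ/nᵢ), where nᵢ is the stratum total.
Stratum 1 (Site A): n = 531; a·d/n = 52·285/531 = 27.9096; b·c/n = 60·134/531 = 15.1412
Stratum 2 (Site B): n = 436; a·d/n = 84·113/436 = 21.7706; b·c/n = 206·33/436 = 15.5917
Stratum 3 (Site C): n = 494; a·d/n = 245·89/494 = 44.1397; b·c/n = 68·92/494 = 12.6640
OR_MH = (27.9096 + 21.7706 + 44.1397) / (15.1412 + 15.5917 + 12.6640) = 93.8199 / 43.3970 = 2.16190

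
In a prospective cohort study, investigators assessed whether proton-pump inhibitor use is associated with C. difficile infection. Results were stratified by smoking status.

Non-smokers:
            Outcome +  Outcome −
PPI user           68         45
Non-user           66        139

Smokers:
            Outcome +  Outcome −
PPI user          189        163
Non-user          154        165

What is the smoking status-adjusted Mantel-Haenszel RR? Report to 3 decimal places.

RR_MH = Σ(aᵢ·n₀ᵢ/nᵢ) / Σ(cᵢ·n₁ᵢ/nᵢ), with n₁ᵢ = aᵢ+bᵢ (exposed), n₀ᵢ = cᵢ+dᵢ (unexposed), nᵢ = n₁ᵢ+n₀ᵢ.
Stratum 1 (Non-smokers): n₁ = 113, n₀ = 205, n = 318; a·n₀/n = 68·205/318 = 43.8365; c·n₁/n = 66·113/318 = 23.4528
Stratum 2 (Smokers): n₁ = 352, n₀ = 319, n = 671; a·n₀/n = 189·319/671 = 89.8525; c·n₁/n = 154·352/671 = 80.7869
RR_MH = (43.8365 + 89.8525) / (23.4528 + 80.7869) = 133.6889 / 104.2397 = 1.28251

1.283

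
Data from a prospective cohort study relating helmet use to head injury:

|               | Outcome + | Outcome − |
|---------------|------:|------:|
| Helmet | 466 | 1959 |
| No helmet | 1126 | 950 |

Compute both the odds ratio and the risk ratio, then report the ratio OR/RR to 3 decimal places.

0.566

Cells: a = 466, b = 1959, c = 1126, d = 950.
OR = (466·950)/(1959·1126) = 442700/2205834 = 0.20070
Risk in exposed = 466/2425 = 0.19216; risk in unexposed = 1126/2076 = 0.54239; RR = 0.35429
OR/RR = 0.20070 / 0.35429 = 0.56647
The outcome is not rare, so the OR lies further from 1 than the RR.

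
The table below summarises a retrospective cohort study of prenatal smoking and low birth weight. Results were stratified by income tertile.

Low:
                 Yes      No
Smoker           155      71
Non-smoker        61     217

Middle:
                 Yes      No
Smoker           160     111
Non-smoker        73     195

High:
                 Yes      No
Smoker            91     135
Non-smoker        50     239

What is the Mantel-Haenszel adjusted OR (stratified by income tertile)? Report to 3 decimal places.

OR_MH = Σ(aᵢdᵢ/nᵢ) / Σ(bᵢcᵢ/nᵢ), where nᵢ is the stratum total.
Stratum 1 (Low): n = 504; a·d/n = 155·217/504 = 66.7361; b·c/n = 71·61/504 = 8.5933
Stratum 2 (Middle): n = 539; a·d/n = 160·195/539 = 57.8850; b·c/n = 111·73/539 = 15.0334
Stratum 3 (High): n = 515; a·d/n = 91·239/515 = 42.2311; b·c/n = 135·50/515 = 13.1068
OR_MH = (66.7361 + 57.8850 + 42.2311) / (8.5933 + 15.0334 + 13.1068) = 166.8522 / 36.7334 = 4.54224

4.542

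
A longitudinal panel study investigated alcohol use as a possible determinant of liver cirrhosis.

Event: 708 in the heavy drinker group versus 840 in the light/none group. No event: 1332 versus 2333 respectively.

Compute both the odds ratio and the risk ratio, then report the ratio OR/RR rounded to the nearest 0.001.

1.126

From the description: a = 708, b = 1332, c = 840, d = 2333.
OR = (708·2333)/(1332·840) = 1651764/1118880 = 1.47627
Risk in exposed = 708/2040 = 0.34706; risk in unexposed = 840/3173 = 0.26473; RR = 1.31097
OR/RR = 1.47627 / 1.31097 = 1.12608
The outcome is not rare, so the OR lies further from 1 than the RR.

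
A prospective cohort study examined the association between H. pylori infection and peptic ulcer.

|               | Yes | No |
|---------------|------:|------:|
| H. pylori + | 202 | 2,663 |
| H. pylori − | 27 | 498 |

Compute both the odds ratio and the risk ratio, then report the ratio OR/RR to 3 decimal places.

Cells: a = 202, b = 2663, c = 27, d = 498.
OR = (202·498)/(2663·27) = 100596/71901 = 1.39909
Risk in exposed = 202/2865 = 0.07051; risk in unexposed = 27/525 = 0.05143; RR = 1.37095
OR/RR = 1.39909 / 1.37095 = 1.02052
The outcome is rare in both groups, so OR ≈ RR (ratio near 1).

1.021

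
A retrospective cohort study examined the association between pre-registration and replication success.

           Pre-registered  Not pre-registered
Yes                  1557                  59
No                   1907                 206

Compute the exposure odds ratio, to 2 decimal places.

2.85

Reading the table with exposure as columns: a = 1557 (Pre-registered, case), b = 1907 (Pre-registered, non-case), c = 59 (Not pre-registered, case), d = 206.
OR = (a·d)/(b·c) = (1557 × 206) / (1907 × 59) = 320742 / 112513 = 2.85071
The odds of replication success are about 2.85 times as high in the pre-registered group.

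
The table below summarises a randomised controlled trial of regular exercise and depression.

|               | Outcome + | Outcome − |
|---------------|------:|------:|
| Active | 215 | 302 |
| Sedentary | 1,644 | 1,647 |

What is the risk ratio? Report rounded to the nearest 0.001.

0.832

Cells: a = 215, b = 302, c = 1644, d = 1647.
Risk in exposed = 215/517 = 0.41586; risk in unexposed = 1644/3291 = 0.49954.
RR = 0.41586 / 0.49954 = 0.83248
The risk is 17% lower among the exposed than among the unexposed.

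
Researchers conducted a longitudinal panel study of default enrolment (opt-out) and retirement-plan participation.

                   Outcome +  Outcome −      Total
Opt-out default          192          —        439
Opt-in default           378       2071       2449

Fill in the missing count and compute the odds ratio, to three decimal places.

The missing cell is in the exposed row: 439 − 192 = 247.
So a = 192, b = 247, c = 378, d = 2071.
OR = (a·d)/(b·c) = (192 × 2071) / (247 × 378) = 397632 / 93366 = 4.25885

4.259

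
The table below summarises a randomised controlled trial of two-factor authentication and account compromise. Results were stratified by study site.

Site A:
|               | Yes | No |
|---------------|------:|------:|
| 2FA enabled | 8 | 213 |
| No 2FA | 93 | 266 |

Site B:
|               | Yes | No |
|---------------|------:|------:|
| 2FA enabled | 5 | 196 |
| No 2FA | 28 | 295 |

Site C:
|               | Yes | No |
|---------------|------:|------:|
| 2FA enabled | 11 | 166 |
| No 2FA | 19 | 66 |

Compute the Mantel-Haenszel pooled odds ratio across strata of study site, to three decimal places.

OR_MH = Σ(aᵢdᵢ/nᵢ) / Σ(bᵢcᵢ/nᵢ), where nᵢ is the stratum total.
Stratum 1 (Site A): n = 580; a·d/n = 8·266/580 = 3.6690; b·c/n = 213·93/580 = 34.1534
Stratum 2 (Site B): n = 524; a·d/n = 5·295/524 = 2.8149; b·c/n = 196·28/524 = 10.4733
Stratum 3 (Site C): n = 262; a·d/n = 11·66/262 = 2.7710; b·c/n = 166·19/262 = 12.0382
OR_MH = (3.6690 + 2.8149 + 2.7710) / (34.1534 + 10.4733 + 12.0382) = 9.2548 / 56.6649 = 0.16333

0.163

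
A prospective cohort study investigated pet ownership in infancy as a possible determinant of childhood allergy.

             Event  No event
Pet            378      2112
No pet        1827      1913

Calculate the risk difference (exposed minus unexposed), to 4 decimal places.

Cells: a = 378, b = 2112, c = 1827, d = 1913.
Risk in exposed = 378/2490 = 0.151807; risk in unexposed = 1827/3740 = 0.488503.
Risk difference = 0.151807 − 0.488503 = -0.336695

-0.3367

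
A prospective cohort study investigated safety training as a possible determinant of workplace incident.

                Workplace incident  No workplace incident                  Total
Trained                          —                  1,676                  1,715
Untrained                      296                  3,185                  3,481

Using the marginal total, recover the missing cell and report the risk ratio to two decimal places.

The missing cell is in the exposed row: 1715 − 1676 = 39.
So a = 39, b = 1676, c = 296, d = 3185.
RR = [a/(a+b)] / [c/(c+d)] = (39/1715) / (296/3481) = 0.02274/0.08503 = 0.26743

0.27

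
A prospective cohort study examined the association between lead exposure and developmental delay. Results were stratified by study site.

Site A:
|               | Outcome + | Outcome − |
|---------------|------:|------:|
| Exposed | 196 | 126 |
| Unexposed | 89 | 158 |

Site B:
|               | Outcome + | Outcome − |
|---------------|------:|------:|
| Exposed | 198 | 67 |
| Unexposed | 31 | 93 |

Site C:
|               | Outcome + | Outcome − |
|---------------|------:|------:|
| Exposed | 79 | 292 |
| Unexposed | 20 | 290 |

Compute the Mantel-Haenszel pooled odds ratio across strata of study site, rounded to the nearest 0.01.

OR_MH = Σ(aᵢdᵢ/nᵢ) / Σ(bᵢcᵢ/nᵢ), where nᵢ is the stratum total.
Stratum 1 (Site A): n = 569; a·d/n = 196·158/569 = 54.4253; b·c/n = 126·89/569 = 19.7083
Stratum 2 (Site B): n = 389; a·d/n = 198·93/389 = 47.3368; b·c/n = 67·31/389 = 5.3393
Stratum 3 (Site C): n = 681; a·d/n = 79·290/681 = 33.6417; b·c/n = 292·20/681 = 8.5756
OR_MH = (54.4253 + 47.3368 + 33.6417) / (19.7083 + 5.3393 + 8.5756) = 135.4038 / 33.6232 = 4.02709

4.03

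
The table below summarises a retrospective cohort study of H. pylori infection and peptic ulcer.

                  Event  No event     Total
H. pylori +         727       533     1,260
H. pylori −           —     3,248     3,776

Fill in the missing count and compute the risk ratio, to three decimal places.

The missing cell is in the unexposed row: 3776 − 3248 = 528.
So a = 727, b = 533, c = 528, d = 3248.
RR = [a/(a+b)] / [c/(c+d)] = (727/1260) / (528/3776) = 0.57698/0.13983 = 4.12631

4.126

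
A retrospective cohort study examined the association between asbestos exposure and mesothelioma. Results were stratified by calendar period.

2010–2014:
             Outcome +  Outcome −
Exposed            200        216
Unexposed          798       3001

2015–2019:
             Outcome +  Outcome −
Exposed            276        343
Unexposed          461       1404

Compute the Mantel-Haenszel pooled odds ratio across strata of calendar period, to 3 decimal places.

2.854

OR_MH = Σ(aᵢdᵢ/nᵢ) / Σ(bᵢcᵢ/nᵢ), where nᵢ is the stratum total.
Stratum 1 (2010–2014): n = 4215; a·d/n = 200·3001/4215 = 142.3962; b·c/n = 216·798/4215 = 40.8940
Stratum 2 (2015–2019): n = 2484; a·d/n = 276·1404/2484 = 156.0000; b·c/n = 343·461/2484 = 63.6566
OR_MH = (142.3962 + 156.0000) / (40.8940 + 63.6566) = 298.3962 / 104.5506 = 2.85409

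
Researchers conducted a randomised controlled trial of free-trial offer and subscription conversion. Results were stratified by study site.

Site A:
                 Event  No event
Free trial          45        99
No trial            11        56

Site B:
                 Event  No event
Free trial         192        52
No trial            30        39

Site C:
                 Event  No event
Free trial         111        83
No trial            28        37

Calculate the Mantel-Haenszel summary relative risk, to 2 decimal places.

1.63

RR_MH = Σ(aᵢ·n₀ᵢ/nᵢ) / Σ(cᵢ·n₁ᵢ/nᵢ), with n₁ᵢ = aᵢ+bᵢ (exposed), n₀ᵢ = cᵢ+dᵢ (unexposed), nᵢ = n₁ᵢ+n₀ᵢ.
Stratum 1 (Site A): n₁ = 144, n₀ = 67, n = 211; a·n₀/n = 45·67/211 = 14.2891; c·n₁/n = 11·144/211 = 7.5071
Stratum 2 (Site B): n₁ = 244, n₀ = 69, n = 313; a·n₀/n = 192·69/313 = 42.3259; c·n₁/n = 30·244/313 = 23.3866
Stratum 3 (Site C): n₁ = 194, n₀ = 65, n = 259; a·n₀/n = 111·65/259 = 27.8571; c·n₁/n = 28·194/259 = 20.9730
RR_MH = (14.2891 + 42.3259 + 27.8571) / (7.5071 + 23.3866 + 20.9730) = 84.4721 / 51.8667 = 1.62864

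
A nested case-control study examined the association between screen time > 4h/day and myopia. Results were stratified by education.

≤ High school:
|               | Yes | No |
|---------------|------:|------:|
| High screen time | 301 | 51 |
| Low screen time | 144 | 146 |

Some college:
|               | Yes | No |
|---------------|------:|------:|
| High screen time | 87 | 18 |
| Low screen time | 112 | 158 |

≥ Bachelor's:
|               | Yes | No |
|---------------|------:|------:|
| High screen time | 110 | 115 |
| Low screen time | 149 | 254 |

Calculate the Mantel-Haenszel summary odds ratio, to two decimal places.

3.39

OR_MH = Σ(aᵢdᵢ/nᵢ) / Σ(bᵢcᵢ/nᵢ), where nᵢ is the stratum total.
Stratum 1 (≤ High school): n = 642; a·d/n = 301·146/642 = 68.4517; b·c/n = 51·144/642 = 11.4393
Stratum 2 (Some college): n = 375; a·d/n = 87·158/375 = 36.6560; b·c/n = 18·112/375 = 5.3760
Stratum 3 (≥ Bachelor's): n = 628; a·d/n = 110·254/628 = 44.4904; b·c/n = 115·149/628 = 27.2850
OR_MH = (68.4517 + 36.6560 + 44.4904) / (11.4393 + 5.3760 + 27.2850) = 149.5982 / 44.1003 = 3.39223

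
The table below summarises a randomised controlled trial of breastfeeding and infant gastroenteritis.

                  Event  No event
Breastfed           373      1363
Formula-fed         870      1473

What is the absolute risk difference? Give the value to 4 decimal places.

-0.1565

Cells: a = 373, b = 1363, c = 870, d = 1473.
Risk in exposed = 373/1736 = 0.214862; risk in unexposed = 870/2343 = 0.371319.
Risk difference = 0.214862 − 0.371319 = -0.156457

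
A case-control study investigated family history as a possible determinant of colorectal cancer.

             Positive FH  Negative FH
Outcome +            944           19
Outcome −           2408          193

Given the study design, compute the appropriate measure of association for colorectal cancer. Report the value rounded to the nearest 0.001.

3.982

Reading the table with exposure as columns: a = 944 (Positive FH, case), b = 2408 (Positive FH, non-case), c = 19 (Negative FH, case), d = 193.
This is a case-control study: participants were sampled on outcome status, so risks in the source population cannot be estimated directly — relative risk is not valid here. The odds ratio is the appropriate measure.
OR = (a·d)/(b·c) = (944 × 193) / (2408 × 19) = 182192 / 45752 = 3.98216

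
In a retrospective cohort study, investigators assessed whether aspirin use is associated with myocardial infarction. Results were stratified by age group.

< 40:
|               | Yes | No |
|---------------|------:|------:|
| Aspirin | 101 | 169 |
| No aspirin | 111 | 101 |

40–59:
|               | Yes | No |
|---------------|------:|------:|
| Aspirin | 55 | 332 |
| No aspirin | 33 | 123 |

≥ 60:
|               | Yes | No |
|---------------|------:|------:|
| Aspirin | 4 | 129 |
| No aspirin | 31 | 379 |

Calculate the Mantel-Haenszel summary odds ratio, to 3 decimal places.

0.548

OR_MH = Σ(aᵢdᵢ/nᵢ) / Σ(bᵢcᵢ/nᵢ), where nᵢ is the stratum total.
Stratum 1 (< 40): n = 482; a·d/n = 101·101/482 = 21.1639; b·c/n = 169·111/482 = 38.9191
Stratum 2 (40–59): n = 543; a·d/n = 55·123/543 = 12.4586; b·c/n = 332·33/543 = 20.1768
Stratum 3 (≥ 60): n = 543; a·d/n = 4·379/543 = 2.7919; b·c/n = 129·31/543 = 7.3646
OR_MH = (21.1639 + 12.4586 + 2.7919) / (38.9191 + 20.1768 + 7.3646) = 36.4144 / 66.4605 = 0.54791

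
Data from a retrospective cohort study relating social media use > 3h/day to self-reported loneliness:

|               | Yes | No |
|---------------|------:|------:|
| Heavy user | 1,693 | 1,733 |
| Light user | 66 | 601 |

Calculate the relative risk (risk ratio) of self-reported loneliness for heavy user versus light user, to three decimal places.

4.994

Cells: a = 1693, b = 1733, c = 66, d = 601.
Risk in exposed = 1693/3426 = 0.49416; risk in unexposed = 66/667 = 0.09895.
RR = 0.49416 / 0.09895 = 4.99403
The risk among the exposed is 4.99 times that among the unexposed.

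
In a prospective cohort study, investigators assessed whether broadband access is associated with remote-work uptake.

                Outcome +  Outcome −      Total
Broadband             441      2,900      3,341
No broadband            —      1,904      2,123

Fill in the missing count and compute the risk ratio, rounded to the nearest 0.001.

1.280

The missing cell is in the unexposed row: 2123 − 1904 = 219.
So a = 441, b = 2900, c = 219, d = 1904.
RR = [a/(a+b)] / [c/(c+d)] = (441/3341) / (219/2123) = 0.13200/0.10316 = 1.27958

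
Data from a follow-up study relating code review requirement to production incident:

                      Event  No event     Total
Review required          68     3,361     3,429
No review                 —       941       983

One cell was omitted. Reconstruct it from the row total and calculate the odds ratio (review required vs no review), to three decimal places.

0.453

The missing cell is in the unexposed row: 983 − 941 = 42.
So a = 68, b = 3361, c = 42, d = 941.
OR = (a·d)/(b·c) = (68 × 941) / (3361 × 42) = 63988 / 141162 = 0.45329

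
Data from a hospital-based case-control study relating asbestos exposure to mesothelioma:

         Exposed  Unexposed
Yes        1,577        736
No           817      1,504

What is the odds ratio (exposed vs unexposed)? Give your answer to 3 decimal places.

3.944

Reading the table with exposure as columns: a = 1577 (Exposed, case), b = 817 (Exposed, non-case), c = 736 (Unexposed, case), d = 1504.
OR = (a·d)/(b·c) = (1577 × 1504) / (817 × 736) = 2371808 / 601312 = 3.94439
The odds of mesothelioma are about 3.94 times as high in the exposed group.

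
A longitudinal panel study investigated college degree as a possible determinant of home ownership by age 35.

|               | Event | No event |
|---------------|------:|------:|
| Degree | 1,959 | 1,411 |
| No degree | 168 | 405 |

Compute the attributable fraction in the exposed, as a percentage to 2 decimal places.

Cells: a = 1959, b = 1411, c = 168, d = 405.
Risk in exposed = 1959/3370 = 0.58131; risk in unexposed = 168/573 = 0.29319.
RR = 0.58131/0.29319 = 1.98267
AR% = (RR − 1)/RR × 100 = (1.98267 − 1)/1.98267 × 100 = 49.5629%

49.56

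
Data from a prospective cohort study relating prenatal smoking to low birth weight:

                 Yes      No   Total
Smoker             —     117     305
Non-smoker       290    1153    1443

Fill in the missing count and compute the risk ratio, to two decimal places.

3.07

The missing cell is in the exposed row: 305 − 117 = 188.
So a = 188, b = 117, c = 290, d = 1153.
RR = [a/(a+b)] / [c/(c+d)] = (188/305) / (290/1443) = 0.61639/0.20097 = 3.06709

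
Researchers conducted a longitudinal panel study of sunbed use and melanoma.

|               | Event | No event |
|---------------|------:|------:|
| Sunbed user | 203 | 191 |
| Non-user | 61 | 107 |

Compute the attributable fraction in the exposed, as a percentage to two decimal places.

29.53

Cells: a = 203, b = 191, c = 61, d = 107.
Risk in exposed = 203/394 = 0.51523; risk in unexposed = 61/168 = 0.36310.
RR = 0.51523/0.36310 = 1.41899
AR% = (RR − 1)/RR × 100 = (1.41899 − 1)/1.41899 × 100 = 29.5273%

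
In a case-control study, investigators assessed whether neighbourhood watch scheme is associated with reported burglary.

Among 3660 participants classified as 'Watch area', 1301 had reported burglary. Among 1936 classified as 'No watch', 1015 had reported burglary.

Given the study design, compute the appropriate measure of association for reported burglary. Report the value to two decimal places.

0.50

From the description: a = 1301, b = 2359, c = 1015, d = 921.
This is a case-control study: participants were sampled on outcome status, so risks in the source population cannot be estimated directly — relative risk is not valid here. The odds ratio is the appropriate measure.
OR = (a·d)/(b·c) = (1301 × 921) / (2359 × 1015) = 1198221 / 2394385 = 0.50043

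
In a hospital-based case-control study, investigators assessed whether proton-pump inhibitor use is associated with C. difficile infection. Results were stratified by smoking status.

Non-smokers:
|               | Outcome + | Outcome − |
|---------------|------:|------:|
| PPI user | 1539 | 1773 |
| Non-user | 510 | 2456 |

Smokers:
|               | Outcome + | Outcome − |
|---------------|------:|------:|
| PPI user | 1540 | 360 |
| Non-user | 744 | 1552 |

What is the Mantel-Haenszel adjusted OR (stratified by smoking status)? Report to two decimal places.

5.64

OR_MH = Σ(aᵢdᵢ/nᵢ) / Σ(bᵢcᵢ/nᵢ), where nᵢ is the stratum total.
Stratum 1 (Non-smokers): n = 6278; a·d/n = 1539·2456/6278 = 602.0682; b·c/n = 1773·510/6278 = 144.0315
Stratum 2 (Smokers): n = 4196; a·d/n = 1540·1552/4196 = 569.6092; b·c/n = 360·744/4196 = 63.8322
OR_MH = (602.0682 + 569.6092) / (144.0315 + 63.8322) = 1171.6773 / 207.8638 = 5.63676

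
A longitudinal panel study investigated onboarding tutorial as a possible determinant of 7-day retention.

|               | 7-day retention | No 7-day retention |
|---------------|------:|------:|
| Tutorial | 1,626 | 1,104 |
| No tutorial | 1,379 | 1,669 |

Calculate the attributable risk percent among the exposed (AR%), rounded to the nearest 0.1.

24.0

Cells: a = 1626, b = 1104, c = 1379, d = 1669.
Risk in exposed = 1626/2730 = 0.59560; risk in unexposed = 1379/3048 = 0.45243.
RR = 0.59560/0.45243 = 1.31646
AR% = (RR − 1)/RR × 100 = (1.31646 − 1)/1.31646 × 100 = 24.0389%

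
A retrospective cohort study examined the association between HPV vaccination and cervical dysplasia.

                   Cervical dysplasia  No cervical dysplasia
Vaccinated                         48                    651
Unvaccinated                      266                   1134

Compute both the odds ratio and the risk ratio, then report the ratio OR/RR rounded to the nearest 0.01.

0.87

Cells: a = 48, b = 651, c = 266, d = 1134.
OR = (48·1134)/(651·266) = 54432/173166 = 0.31433
Risk in exposed = 48/699 = 0.06867; risk in unexposed = 266/1400 = 0.19000; RR = 0.36142
OR/RR = 0.31433 / 0.36142 = 0.86972
The outcome is not rare, so the OR lies further from 1 than the RR.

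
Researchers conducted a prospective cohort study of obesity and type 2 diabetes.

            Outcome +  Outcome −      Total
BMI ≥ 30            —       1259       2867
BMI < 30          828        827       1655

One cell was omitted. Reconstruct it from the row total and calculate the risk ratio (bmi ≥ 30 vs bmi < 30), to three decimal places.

The missing cell is in the exposed row: 2867 − 1259 = 1608.
So a = 1608, b = 1259, c = 828, d = 827.
RR = [a/(a+b)] / [c/(c+d)] = (1608/2867) / (828/1655) = 0.56087/0.50030 = 1.12105

1.121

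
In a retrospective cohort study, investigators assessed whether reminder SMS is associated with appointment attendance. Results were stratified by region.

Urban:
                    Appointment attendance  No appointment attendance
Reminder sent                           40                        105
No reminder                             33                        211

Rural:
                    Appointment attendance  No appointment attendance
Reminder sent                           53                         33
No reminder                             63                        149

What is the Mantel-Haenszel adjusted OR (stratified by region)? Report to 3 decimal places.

3.034

OR_MH = Σ(aᵢdᵢ/nᵢ) / Σ(bᵢcᵢ/nᵢ), where nᵢ is the stratum total.
Stratum 1 (Urban): n = 389; a·d/n = 40·211/389 = 21.6967; b·c/n = 105·33/389 = 8.9075
Stratum 2 (Rural): n = 298; a·d/n = 53·149/298 = 26.5000; b·c/n = 33·63/298 = 6.9765
OR_MH = (21.6967 + 26.5000) / (8.9075 + 6.9765) = 48.1967 / 15.8840 = 3.03430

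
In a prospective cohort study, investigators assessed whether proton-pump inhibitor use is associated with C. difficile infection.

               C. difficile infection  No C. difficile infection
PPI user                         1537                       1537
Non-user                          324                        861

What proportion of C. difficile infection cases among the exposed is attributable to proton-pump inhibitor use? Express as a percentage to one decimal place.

Cells: a = 1537, b = 1537, c = 324, d = 861.
Risk in exposed = 1537/3074 = 0.50000; risk in unexposed = 324/1185 = 0.27342.
RR = 0.50000/0.27342 = 1.82870
AR% = (RR − 1)/RR × 100 = (1.82870 − 1)/1.82870 × 100 = 45.3165%

45.3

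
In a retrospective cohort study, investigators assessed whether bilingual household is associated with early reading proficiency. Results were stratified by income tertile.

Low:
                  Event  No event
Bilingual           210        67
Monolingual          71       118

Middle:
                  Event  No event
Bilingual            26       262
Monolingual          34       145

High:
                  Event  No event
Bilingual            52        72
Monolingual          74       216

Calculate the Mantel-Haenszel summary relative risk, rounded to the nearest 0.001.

1.542

RR_MH = Σ(aᵢ·n₀ᵢ/nᵢ) / Σ(cᵢ·n₁ᵢ/nᵢ), with n₁ᵢ = aᵢ+bᵢ (exposed), n₀ᵢ = cᵢ+dᵢ (unexposed), nᵢ = n₁ᵢ+n₀ᵢ.
Stratum 1 (Low): n₁ = 277, n₀ = 189, n = 466; a·n₀/n = 210·189/466 = 85.1717; c·n₁/n = 71·277/466 = 42.2039
Stratum 2 (Middle): n₁ = 288, n₀ = 179, n = 467; a·n₀/n = 26·179/467 = 9.9657; c·n₁/n = 34·288/467 = 20.9679
Stratum 3 (High): n₁ = 124, n₀ = 290, n = 414; a·n₀/n = 52·290/414 = 36.4251; c·n₁/n = 74·124/414 = 22.1643
RR_MH = (85.1717 + 9.9657 + 36.4251) / (42.2039 + 20.9679 + 22.1643) = 131.5625 / 85.3360 = 1.54170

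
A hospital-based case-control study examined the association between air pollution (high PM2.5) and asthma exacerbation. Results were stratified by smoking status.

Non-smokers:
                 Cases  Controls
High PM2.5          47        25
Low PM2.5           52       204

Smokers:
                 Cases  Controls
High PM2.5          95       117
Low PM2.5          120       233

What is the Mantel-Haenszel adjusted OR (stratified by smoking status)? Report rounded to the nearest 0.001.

OR_MH = Σ(aᵢdᵢ/nᵢ) / Σ(bᵢcᵢ/nᵢ), where nᵢ is the stratum total.
Stratum 1 (Non-smokers): n = 328; a·d/n = 47·204/328 = 29.2317; b·c/n = 25·52/328 = 3.9634
Stratum 2 (Smokers): n = 565; a·d/n = 95·233/565 = 39.1770; b·c/n = 117·120/565 = 24.8496
OR_MH = (29.2317 + 39.1770) / (3.9634 + 24.8496) = 68.4087 / 28.8130 = 2.37423

2.374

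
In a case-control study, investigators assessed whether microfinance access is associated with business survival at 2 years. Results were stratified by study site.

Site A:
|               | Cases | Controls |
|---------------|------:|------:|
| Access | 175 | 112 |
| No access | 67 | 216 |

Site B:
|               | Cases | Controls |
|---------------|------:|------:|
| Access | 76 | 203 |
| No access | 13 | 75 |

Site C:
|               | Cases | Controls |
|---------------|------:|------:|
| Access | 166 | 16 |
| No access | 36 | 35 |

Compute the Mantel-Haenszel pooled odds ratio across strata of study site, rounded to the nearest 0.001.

4.631

OR_MH = Σ(aᵢdᵢ/nᵢ) / Σ(bᵢcᵢ/nᵢ), where nᵢ is the stratum total.
Stratum 1 (Site A): n = 570; a·d/n = 175·216/570 = 66.3158; b·c/n = 112·67/570 = 13.1649
Stratum 2 (Site B): n = 367; a·d/n = 76·75/367 = 15.5313; b·c/n = 203·13/367 = 7.1907
Stratum 3 (Site C): n = 253; a·d/n = 166·35/253 = 22.9644; b·c/n = 16·36/253 = 2.2767
OR_MH = (66.3158 + 15.5313 + 22.9644) / (13.1649 + 7.1907 + 2.2767) = 104.8116 / 22.6323 = 4.63105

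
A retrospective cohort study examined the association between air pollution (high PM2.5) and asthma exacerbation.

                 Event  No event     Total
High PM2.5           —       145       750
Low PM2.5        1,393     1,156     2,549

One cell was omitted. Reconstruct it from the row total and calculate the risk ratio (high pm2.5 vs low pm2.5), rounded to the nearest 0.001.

1.476

The missing cell is in the exposed row: 750 − 145 = 605.
So a = 605, b = 145, c = 1393, d = 1156.
RR = [a/(a+b)] / [c/(c+d)] = (605/750) / (1393/2549) = 0.80667/0.54649 = 1.47609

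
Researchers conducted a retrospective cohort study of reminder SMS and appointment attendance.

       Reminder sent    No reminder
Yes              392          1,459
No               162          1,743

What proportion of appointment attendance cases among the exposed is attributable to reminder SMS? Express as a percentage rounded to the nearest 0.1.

Reading the table with exposure as columns: a = 392 (Reminder sent, case), b = 162 (Reminder sent, non-case), c = 1459 (No reminder, case), d = 1743.
Risk in exposed = 392/554 = 0.70758; risk in unexposed = 1459/3202 = 0.45565.
RR = 0.70758/0.45565 = 1.55290
AR% = (RR − 1)/RR × 100 = (1.55290 − 1)/1.55290 × 100 = 35.6042%

35.6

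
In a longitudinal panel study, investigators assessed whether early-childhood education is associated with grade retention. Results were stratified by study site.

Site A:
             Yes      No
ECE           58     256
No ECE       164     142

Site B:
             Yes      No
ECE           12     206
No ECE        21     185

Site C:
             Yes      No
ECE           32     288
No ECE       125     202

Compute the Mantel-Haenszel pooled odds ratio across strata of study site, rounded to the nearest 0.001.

OR_MH = Σ(aᵢdᵢ/nᵢ) / Σ(bᵢcᵢ/nᵢ), where nᵢ is the stratum total.
Stratum 1 (Site A): n = 620; a·d/n = 58·142/620 = 13.2839; b·c/n = 256·164/620 = 67.7161
Stratum 2 (Site B): n = 424; a·d/n = 12·185/424 = 5.2358; b·c/n = 206·21/424 = 10.2028
Stratum 3 (Site C): n = 647; a·d/n = 32·202/647 = 9.9907; b·c/n = 288·125/647 = 55.6414
OR_MH = (13.2839 + 5.2358 + 9.9907) / (67.7161 + 10.2028 + 55.6414) = 28.5104 / 133.5604 = 0.21346

0.213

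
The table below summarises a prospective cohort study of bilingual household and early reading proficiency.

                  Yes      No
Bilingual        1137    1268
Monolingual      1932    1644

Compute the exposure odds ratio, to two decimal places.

0.76

Cells: a = 1137, b = 1268, c = 1932, d = 1644.
OR = (a·d)/(b·c) = (1137 × 1644) / (1268 × 1932) = 1869228 / 2449776 = 0.76302
Exposure is associated with lower odds of early reading proficiency (OR = 0.76 < 1).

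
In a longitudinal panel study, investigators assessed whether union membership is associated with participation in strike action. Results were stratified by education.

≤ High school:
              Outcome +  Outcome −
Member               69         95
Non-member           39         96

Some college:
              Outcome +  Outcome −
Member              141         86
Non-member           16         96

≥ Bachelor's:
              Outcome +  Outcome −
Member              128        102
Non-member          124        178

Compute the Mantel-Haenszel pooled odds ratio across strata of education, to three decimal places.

2.608

OR_MH = Σ(aᵢdᵢ/nᵢ) / Σ(bᵢcᵢ/nᵢ), where nᵢ is the stratum total.
Stratum 1 (≤ High school): n = 299; a·d/n = 69·96/299 = 22.1538; b·c/n = 95·39/299 = 12.3913
Stratum 2 (Some college): n = 339; a·d/n = 141·96/339 = 39.9292; b·c/n = 86·16/339 = 4.0590
Stratum 3 (≥ Bachelor's): n = 532; a·d/n = 128·178/532 = 42.8271; b·c/n = 102·124/532 = 23.7744
OR_MH = (22.1538 + 39.9292 + 42.8271) / (12.3913 + 4.0590 + 23.7744) = 104.9101 / 40.2247 = 2.60810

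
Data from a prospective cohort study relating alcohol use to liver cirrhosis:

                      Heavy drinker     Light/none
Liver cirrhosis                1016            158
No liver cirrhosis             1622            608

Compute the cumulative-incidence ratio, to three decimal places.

1.867

Reading the table with exposure as columns: a = 1016 (Heavy drinker, case), b = 1622 (Heavy drinker, non-case), c = 158 (Light/none, case), d = 608.
Risk in exposed = 1016/2638 = 0.38514; risk in unexposed = 158/766 = 0.20627.
RR = 0.38514 / 0.20627 = 1.86720
The risk among the exposed is 1.87 times that among the unexposed.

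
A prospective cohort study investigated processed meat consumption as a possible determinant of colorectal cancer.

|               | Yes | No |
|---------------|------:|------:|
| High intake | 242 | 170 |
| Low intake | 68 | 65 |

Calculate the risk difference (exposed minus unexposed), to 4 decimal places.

0.0761

Cells: a = 242, b = 170, c = 68, d = 65.
Risk in exposed = 242/412 = 0.587379; risk in unexposed = 68/133 = 0.511278.
Risk difference = 0.587379 − 0.511278 = 0.076100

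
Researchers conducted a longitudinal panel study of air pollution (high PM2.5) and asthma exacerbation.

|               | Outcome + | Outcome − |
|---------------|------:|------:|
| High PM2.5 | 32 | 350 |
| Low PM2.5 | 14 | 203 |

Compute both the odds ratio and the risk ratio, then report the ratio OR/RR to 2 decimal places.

Cells: a = 32, b = 350, c = 14, d = 203.
OR = (32·203)/(350·14) = 6496/4900 = 1.32571
Risk in exposed = 32/382 = 0.08377; risk in unexposed = 14/217 = 0.06452; RR = 1.29843
OR/RR = 1.32571 / 1.29843 = 1.02101
The outcome is rare in both groups, so OR ≈ RR (ratio near 1).

1.02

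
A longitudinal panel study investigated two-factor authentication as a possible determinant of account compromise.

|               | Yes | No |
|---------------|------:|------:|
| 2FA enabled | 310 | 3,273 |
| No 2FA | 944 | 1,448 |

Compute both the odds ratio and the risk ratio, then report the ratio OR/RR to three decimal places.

Cells: a = 310, b = 3273, c = 944, d = 1448.
OR = (310·1448)/(3273·944) = 448880/3089712 = 0.14528
Risk in exposed = 310/3583 = 0.08652; risk in unexposed = 944/2392 = 0.39465; RR = 0.21923
OR/RR = 0.14528 / 0.21923 = 0.66269
The outcome is not rare, so the OR lies further from 1 than the RR.

0.663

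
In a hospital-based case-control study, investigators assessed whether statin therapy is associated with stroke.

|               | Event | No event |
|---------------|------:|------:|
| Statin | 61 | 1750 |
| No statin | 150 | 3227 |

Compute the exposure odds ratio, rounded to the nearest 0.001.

0.750

Cells: a = 61, b = 1750, c = 150, d = 3227.
OR = (a·d)/(b·c) = (61 × 3227) / (1750 × 150) = 196847 / 262500 = 0.74989
Exposure is associated with lower odds of stroke (OR = 0.75 < 1).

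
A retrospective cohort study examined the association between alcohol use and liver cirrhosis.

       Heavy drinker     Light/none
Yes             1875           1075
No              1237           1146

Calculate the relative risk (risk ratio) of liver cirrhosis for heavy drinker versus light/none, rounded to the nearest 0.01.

Reading the table with exposure as columns: a = 1875 (Heavy drinker, case), b = 1237 (Heavy drinker, non-case), c = 1075 (Light/none, case), d = 1146.
Risk in exposed = 1875/3112 = 0.60251; risk in unexposed = 1075/2221 = 0.48402.
RR = 0.60251 / 0.48402 = 1.24481
The risk among the exposed is 1.24 times that among the unexposed.

1.24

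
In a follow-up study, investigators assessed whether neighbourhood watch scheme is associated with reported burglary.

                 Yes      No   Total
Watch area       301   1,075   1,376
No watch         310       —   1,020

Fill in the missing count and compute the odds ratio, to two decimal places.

The missing cell is in the unexposed row: 1020 − 310 = 710.
So a = 301, b = 1075, c = 310, d = 710.
OR = (a·d)/(b·c) = (301 × 710) / (1075 × 310) = 213710 / 333250 = 0.64129

0.64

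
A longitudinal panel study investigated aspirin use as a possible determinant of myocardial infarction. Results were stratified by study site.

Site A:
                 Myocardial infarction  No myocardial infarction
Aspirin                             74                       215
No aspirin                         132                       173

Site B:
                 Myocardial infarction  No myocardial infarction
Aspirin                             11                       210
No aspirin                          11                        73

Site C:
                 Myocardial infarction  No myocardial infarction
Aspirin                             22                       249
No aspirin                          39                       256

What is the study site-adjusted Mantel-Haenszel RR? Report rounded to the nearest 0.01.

0.58

RR_MH = Σ(aᵢ·n₀ᵢ/nᵢ) / Σ(cᵢ·n₁ᵢ/nᵢ), with n₁ᵢ = aᵢ+bᵢ (exposed), n₀ᵢ = cᵢ+dᵢ (unexposed), nᵢ = n₁ᵢ+n₀ᵢ.
Stratum 1 (Site A): n₁ = 289, n₀ = 305, n = 594; a·n₀/n = 74·305/594 = 37.9966; c·n₁/n = 132·289/594 = 64.2222
Stratum 2 (Site B): n₁ = 221, n₀ = 84, n = 305; a·n₀/n = 11·84/305 = 3.0295; c·n₁/n = 11·221/305 = 7.9705
Stratum 3 (Site C): n₁ = 271, n₀ = 295, n = 566; a·n₀/n = 22·295/566 = 11.4664; c·n₁/n = 39·271/566 = 18.6731
RR_MH = (37.9966 + 3.0295 + 11.4664) / (64.2222 + 7.9705 + 18.6731) = 52.4926 / 90.8659 = 0.57769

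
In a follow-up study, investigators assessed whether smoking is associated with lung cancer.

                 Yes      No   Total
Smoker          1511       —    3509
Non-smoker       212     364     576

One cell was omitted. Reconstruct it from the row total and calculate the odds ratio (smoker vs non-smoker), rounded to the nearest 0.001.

The missing cell is in the exposed row: 3509 − 1511 = 1998.
So a = 1511, b = 1998, c = 212, d = 364.
OR = (a·d)/(b·c) = (1511 × 364) / (1998 × 212) = 550004 / 423576 = 1.29848

1.298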